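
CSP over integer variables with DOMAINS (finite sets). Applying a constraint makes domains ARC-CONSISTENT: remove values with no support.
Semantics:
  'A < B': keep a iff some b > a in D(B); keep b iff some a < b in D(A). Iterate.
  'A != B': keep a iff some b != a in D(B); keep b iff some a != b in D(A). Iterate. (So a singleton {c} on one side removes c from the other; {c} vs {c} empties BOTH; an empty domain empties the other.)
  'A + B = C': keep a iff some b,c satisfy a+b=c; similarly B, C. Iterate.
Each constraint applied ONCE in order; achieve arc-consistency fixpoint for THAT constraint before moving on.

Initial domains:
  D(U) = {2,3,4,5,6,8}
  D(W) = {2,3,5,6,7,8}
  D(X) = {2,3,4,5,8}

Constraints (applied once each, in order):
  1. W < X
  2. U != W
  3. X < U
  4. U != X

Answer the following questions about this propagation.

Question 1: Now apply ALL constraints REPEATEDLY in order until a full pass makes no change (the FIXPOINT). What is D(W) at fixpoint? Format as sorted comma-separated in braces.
Answer: {2,3}

Derivation:
pass 0 (initial): D(W)={2,3,5,6,7,8}
pass 1: U {2,3,4,5,6,8}->{4,5,6,8}; W {2,3,5,6,7,8}->{2,3,5,6,7}; X {2,3,4,5,8}->{3,4,5}
pass 2: W {2,3,5,6,7}->{2,3}
pass 3: no change
Fixpoint after 3 passes: D(W) = {2,3}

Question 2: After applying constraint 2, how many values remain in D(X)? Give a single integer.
Constraint 1 (W < X) on D(W)={2,3,5,6,7,8} D(X)={2,3,4,5,8}: W {2,3,5,6,7,8}->{2,3,5,6,7}; X {2,3,4,5,8}->{3,4,5,8}
Constraint 2 (U != W) on D(U)={2,3,4,5,6,8} D(W)={2,3,5,6,7}: no change
So after constraint 2: D(X)={3,4,5,8}, size = 4

Answer: 4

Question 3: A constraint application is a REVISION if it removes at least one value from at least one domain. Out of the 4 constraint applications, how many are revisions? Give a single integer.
Constraint 1 (W < X) on D(W)={2,3,5,6,7,8} D(X)={2,3,4,5,8}: W {2,3,5,6,7,8}->{2,3,5,6,7}; X {2,3,4,5,8}->{3,4,5,8} => REVISION
Constraint 2 (U != W) on D(U)={2,3,4,5,6,8} D(W)={2,3,5,6,7}: no change => not a revision
Constraint 3 (X < U) on D(X)={3,4,5,8} D(U)={2,3,4,5,6,8}: X {3,4,5,8}->{3,4,5}; U {2,3,4,5,6,8}->{4,5,6,8} => REVISION
Constraint 4 (U != X) on D(U)={4,5,6,8} D(X)={3,4,5}: no change => not a revision
Total revisions = 2

Answer: 2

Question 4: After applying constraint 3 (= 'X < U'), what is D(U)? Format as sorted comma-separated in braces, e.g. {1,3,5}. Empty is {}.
Answer: {4,5,6,8}

Derivation:
Constraint 1 (W < X) on D(W)={2,3,5,6,7,8} D(X)={2,3,4,5,8}: W {2,3,5,6,7,8}->{2,3,5,6,7}; X {2,3,4,5,8}->{3,4,5,8}
Constraint 2 (U != W) on D(U)={2,3,4,5,6,8} D(W)={2,3,5,6,7}: no change
Constraint 3 (X < U) on D(X)={3,4,5,8} D(U)={2,3,4,5,6,8}: X {3,4,5,8}->{3,4,5}; U {2,3,4,5,6,8}->{4,5,6,8}
So after constraint 3: D(U) = {4,5,6,8}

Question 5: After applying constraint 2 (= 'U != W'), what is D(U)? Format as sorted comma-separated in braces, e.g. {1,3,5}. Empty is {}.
Answer: {2,3,4,5,6,8}

Derivation:
Constraint 1 (W < X) on D(W)={2,3,5,6,7,8} D(X)={2,3,4,5,8}: W {2,3,5,6,7,8}->{2,3,5,6,7}; X {2,3,4,5,8}->{3,4,5,8}
Constraint 2 (U != W) on D(U)={2,3,4,5,6,8} D(W)={2,3,5,6,7}: no change
So after constraint 2: D(U) = {2,3,4,5,6,8}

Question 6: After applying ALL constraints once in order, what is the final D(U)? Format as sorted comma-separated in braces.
Answer: {4,5,6,8}

Derivation:
Constraint 1 (W < X) on D(W)={2,3,5,6,7,8} D(X)={2,3,4,5,8}: W {2,3,5,6,7,8}->{2,3,5,6,7}; X {2,3,4,5,8}->{3,4,5,8}
Constraint 2 (U != W) on D(U)={2,3,4,5,6,8} D(W)={2,3,5,6,7}: no change
Constraint 3 (X < U) on D(X)={3,4,5,8} D(U)={2,3,4,5,6,8}: X {3,4,5,8}->{3,4,5}; U {2,3,4,5,6,8}->{4,5,6,8}
Constraint 4 (U != X) on D(U)={4,5,6,8} D(X)={3,4,5}: no change
So after all 4 constraints: D(U) = {4,5,6,8}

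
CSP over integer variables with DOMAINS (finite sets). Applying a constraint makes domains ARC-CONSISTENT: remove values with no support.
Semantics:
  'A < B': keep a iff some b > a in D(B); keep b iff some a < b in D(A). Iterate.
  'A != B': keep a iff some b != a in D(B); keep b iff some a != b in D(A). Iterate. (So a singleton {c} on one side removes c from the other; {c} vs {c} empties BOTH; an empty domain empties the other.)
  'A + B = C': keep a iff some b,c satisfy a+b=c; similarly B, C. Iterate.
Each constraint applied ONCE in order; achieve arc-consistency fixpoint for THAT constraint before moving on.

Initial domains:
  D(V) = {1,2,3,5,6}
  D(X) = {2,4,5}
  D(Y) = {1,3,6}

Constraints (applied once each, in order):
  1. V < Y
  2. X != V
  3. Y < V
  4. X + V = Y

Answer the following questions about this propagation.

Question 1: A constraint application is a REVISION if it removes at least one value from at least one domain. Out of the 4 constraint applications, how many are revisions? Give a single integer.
Answer: 3

Derivation:
Constraint 1 (V < Y) on D(V)={1,2,3,5,6} D(Y)={1,3,6}: V {1,2,3,5,6}->{1,2,3,5}; Y {1,3,6}->{3,6} => REVISION
Constraint 2 (X != V) on D(X)={2,4,5} D(V)={1,2,3,5}: no change => not a revision
Constraint 3 (Y < V) on D(Y)={3,6} D(V)={1,2,3,5}: Y {3,6}->{3}; V {1,2,3,5}->{5} => REVISION
Constraint 4 (X + V = Y) on D(X)={2,4,5} D(V)={5} D(Y)={3}: X {2,4,5}->{}; V {5}->{}; Y {3}->{} => REVISION
Total revisions = 3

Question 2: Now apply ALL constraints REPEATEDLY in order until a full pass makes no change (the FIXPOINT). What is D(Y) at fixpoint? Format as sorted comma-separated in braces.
Answer: {}

Derivation:
pass 0 (initial): D(Y)={1,3,6}
pass 1: V {1,2,3,5,6}->{}; X {2,4,5}->{}; Y {1,3,6}->{}
pass 2: no change
Fixpoint after 2 passes: D(Y) = {}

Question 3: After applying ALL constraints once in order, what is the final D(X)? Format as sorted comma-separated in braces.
Answer: {}

Derivation:
Constraint 1 (V < Y) on D(V)={1,2,3,5,6} D(Y)={1,3,6}: V {1,2,3,5,6}->{1,2,3,5}; Y {1,3,6}->{3,6}
Constraint 2 (X != V) on D(X)={2,4,5} D(V)={1,2,3,5}: no change
Constraint 3 (Y < V) on D(Y)={3,6} D(V)={1,2,3,5}: Y {3,6}->{3}; V {1,2,3,5}->{5}
Constraint 4 (X + V = Y) on D(X)={2,4,5} D(V)={5} D(Y)={3}: X {2,4,5}->{}; V {5}->{}; Y {3}->{}
So after all 4 constraints: D(X) = {}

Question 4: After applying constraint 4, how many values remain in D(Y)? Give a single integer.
Answer: 0

Derivation:
Constraint 1 (V < Y) on D(V)={1,2,3,5,6} D(Y)={1,3,6}: V {1,2,3,5,6}->{1,2,3,5}; Y {1,3,6}->{3,6}
Constraint 2 (X != V) on D(X)={2,4,5} D(V)={1,2,3,5}: no change
Constraint 3 (Y < V) on D(Y)={3,6} D(V)={1,2,3,5}: Y {3,6}->{3}; V {1,2,3,5}->{5}
Constraint 4 (X + V = Y) on D(X)={2,4,5} D(V)={5} D(Y)={3}: X {2,4,5}->{}; V {5}->{}; Y {3}->{}
So after constraint 4: D(Y)={}, size = 0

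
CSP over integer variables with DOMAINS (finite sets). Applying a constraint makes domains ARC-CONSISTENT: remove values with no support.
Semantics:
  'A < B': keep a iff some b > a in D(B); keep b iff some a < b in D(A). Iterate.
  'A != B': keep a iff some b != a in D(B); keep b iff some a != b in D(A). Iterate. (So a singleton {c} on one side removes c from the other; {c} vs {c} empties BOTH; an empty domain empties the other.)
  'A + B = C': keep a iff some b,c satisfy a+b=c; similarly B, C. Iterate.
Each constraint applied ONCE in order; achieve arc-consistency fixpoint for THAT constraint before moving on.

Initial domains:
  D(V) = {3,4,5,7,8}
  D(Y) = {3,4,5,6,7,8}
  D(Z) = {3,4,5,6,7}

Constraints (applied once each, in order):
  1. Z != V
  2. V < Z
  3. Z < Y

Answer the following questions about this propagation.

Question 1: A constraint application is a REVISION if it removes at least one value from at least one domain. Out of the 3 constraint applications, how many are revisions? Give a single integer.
Constraint 1 (Z != V) on D(Z)={3,4,5,6,7} D(V)={3,4,5,7,8}: no change => not a revision
Constraint 2 (V < Z) on D(V)={3,4,5,7,8} D(Z)={3,4,5,6,7}: V {3,4,5,7,8}->{3,4,5}; Z {3,4,5,6,7}->{4,5,6,7} => REVISION
Constraint 3 (Z < Y) on D(Z)={4,5,6,7} D(Y)={3,4,5,6,7,8}: Y {3,4,5,6,7,8}->{5,6,7,8} => REVISION
Total revisions = 2

Answer: 2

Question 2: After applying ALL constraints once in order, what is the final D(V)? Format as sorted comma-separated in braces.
Answer: {3,4,5}

Derivation:
Constraint 1 (Z != V) on D(Z)={3,4,5,6,7} D(V)={3,4,5,7,8}: no change
Constraint 2 (V < Z) on D(V)={3,4,5,7,8} D(Z)={3,4,5,6,7}: V {3,4,5,7,8}->{3,4,5}; Z {3,4,5,6,7}->{4,5,6,7}
Constraint 3 (Z < Y) on D(Z)={4,5,6,7} D(Y)={3,4,5,6,7,8}: Y {3,4,5,6,7,8}->{5,6,7,8}
So after all 3 constraints: D(V) = {3,4,5}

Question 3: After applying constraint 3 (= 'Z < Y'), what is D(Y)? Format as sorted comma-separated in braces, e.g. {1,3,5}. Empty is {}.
Answer: {5,6,7,8}

Derivation:
Constraint 1 (Z != V) on D(Z)={3,4,5,6,7} D(V)={3,4,5,7,8}: no change
Constraint 2 (V < Z) on D(V)={3,4,5,7,8} D(Z)={3,4,5,6,7}: V {3,4,5,7,8}->{3,4,5}; Z {3,4,5,6,7}->{4,5,6,7}
Constraint 3 (Z < Y) on D(Z)={4,5,6,7} D(Y)={3,4,5,6,7,8}: Y {3,4,5,6,7,8}->{5,6,7,8}
So after constraint 3: D(Y) = {5,6,7,8}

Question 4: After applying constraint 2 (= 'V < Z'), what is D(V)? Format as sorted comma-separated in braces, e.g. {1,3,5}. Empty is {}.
Answer: {3,4,5}

Derivation:
Constraint 1 (Z != V) on D(Z)={3,4,5,6,7} D(V)={3,4,5,7,8}: no change
Constraint 2 (V < Z) on D(V)={3,4,5,7,8} D(Z)={3,4,5,6,7}: V {3,4,5,7,8}->{3,4,5}; Z {3,4,5,6,7}->{4,5,6,7}
So after constraint 2: D(V) = {3,4,5}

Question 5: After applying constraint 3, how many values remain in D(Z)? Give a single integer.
Constraint 1 (Z != V) on D(Z)={3,4,5,6,7} D(V)={3,4,5,7,8}: no change
Constraint 2 (V < Z) on D(V)={3,4,5,7,8} D(Z)={3,4,5,6,7}: V {3,4,5,7,8}->{3,4,5}; Z {3,4,5,6,7}->{4,5,6,7}
Constraint 3 (Z < Y) on D(Z)={4,5,6,7} D(Y)={3,4,5,6,7,8}: Y {3,4,5,6,7,8}->{5,6,7,8}
So after constraint 3: D(Z)={4,5,6,7}, size = 4

Answer: 4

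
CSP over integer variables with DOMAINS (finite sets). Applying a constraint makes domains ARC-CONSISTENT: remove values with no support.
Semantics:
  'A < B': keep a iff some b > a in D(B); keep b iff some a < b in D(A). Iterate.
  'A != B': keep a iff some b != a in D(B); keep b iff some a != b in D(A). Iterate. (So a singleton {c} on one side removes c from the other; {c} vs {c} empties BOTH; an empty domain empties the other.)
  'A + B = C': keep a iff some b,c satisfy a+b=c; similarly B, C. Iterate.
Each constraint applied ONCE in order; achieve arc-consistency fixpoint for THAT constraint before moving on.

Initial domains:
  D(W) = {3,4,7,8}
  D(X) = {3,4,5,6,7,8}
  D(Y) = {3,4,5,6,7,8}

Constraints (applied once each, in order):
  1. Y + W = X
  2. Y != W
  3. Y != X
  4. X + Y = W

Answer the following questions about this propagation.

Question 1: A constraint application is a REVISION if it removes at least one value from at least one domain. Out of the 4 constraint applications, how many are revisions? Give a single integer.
Constraint 1 (Y + W = X) on D(Y)={3,4,5,6,7,8} D(W)={3,4,7,8} D(X)={3,4,5,6,7,8}: Y {3,4,5,6,7,8}->{3,4,5}; W {3,4,7,8}->{3,4}; X {3,4,5,6,7,8}->{6,7,8} => REVISION
Constraint 2 (Y != W) on D(Y)={3,4,5} D(W)={3,4}: no change => not a revision
Constraint 3 (Y != X) on D(Y)={3,4,5} D(X)={6,7,8}: no change => not a revision
Constraint 4 (X + Y = W) on D(X)={6,7,8} D(Y)={3,4,5} D(W)={3,4}: X {6,7,8}->{}; Y {3,4,5}->{}; W {3,4}->{} => REVISION
Total revisions = 2

Answer: 2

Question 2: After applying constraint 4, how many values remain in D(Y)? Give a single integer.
Answer: 0

Derivation:
Constraint 1 (Y + W = X) on D(Y)={3,4,5,6,7,8} D(W)={3,4,7,8} D(X)={3,4,5,6,7,8}: Y {3,4,5,6,7,8}->{3,4,5}; W {3,4,7,8}->{3,4}; X {3,4,5,6,7,8}->{6,7,8}
Constraint 2 (Y != W) on D(Y)={3,4,5} D(W)={3,4}: no change
Constraint 3 (Y != X) on D(Y)={3,4,5} D(X)={6,7,8}: no change
Constraint 4 (X + Y = W) on D(X)={6,7,8} D(Y)={3,4,5} D(W)={3,4}: X {6,7,8}->{}; Y {3,4,5}->{}; W {3,4}->{}
So after constraint 4: D(Y)={}, size = 0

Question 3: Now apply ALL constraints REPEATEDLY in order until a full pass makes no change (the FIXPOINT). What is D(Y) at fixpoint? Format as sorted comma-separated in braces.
pass 0 (initial): D(Y)={3,4,5,6,7,8}
pass 1: W {3,4,7,8}->{}; X {3,4,5,6,7,8}->{}; Y {3,4,5,6,7,8}->{}
pass 2: no change
Fixpoint after 2 passes: D(Y) = {}

Answer: {}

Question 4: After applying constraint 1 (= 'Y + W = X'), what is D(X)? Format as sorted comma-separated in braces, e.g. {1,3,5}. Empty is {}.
Constraint 1 (Y + W = X) on D(Y)={3,4,5,6,7,8} D(W)={3,4,7,8} D(X)={3,4,5,6,7,8}: Y {3,4,5,6,7,8}->{3,4,5}; W {3,4,7,8}->{3,4}; X {3,4,5,6,7,8}->{6,7,8}
So after constraint 1: D(X) = {6,7,8}

Answer: {6,7,8}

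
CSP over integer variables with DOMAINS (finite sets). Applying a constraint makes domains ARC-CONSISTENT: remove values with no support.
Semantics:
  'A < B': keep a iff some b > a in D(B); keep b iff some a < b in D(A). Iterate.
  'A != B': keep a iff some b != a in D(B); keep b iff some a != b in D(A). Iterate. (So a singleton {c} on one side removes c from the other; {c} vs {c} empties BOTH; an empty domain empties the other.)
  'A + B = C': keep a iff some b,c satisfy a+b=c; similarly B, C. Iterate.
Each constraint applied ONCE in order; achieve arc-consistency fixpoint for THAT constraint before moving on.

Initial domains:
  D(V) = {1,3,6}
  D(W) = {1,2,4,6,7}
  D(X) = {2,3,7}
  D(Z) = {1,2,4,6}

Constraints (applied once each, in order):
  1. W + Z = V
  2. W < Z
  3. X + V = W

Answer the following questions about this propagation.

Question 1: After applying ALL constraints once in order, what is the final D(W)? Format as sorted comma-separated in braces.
Answer: {}

Derivation:
Constraint 1 (W + Z = V) on D(W)={1,2,4,6,7} D(Z)={1,2,4,6} D(V)={1,3,6}: W {1,2,4,6,7}->{1,2,4}; Z {1,2,4,6}->{1,2,4}; V {1,3,6}->{3,6}
Constraint 2 (W < Z) on D(W)={1,2,4} D(Z)={1,2,4}: W {1,2,4}->{1,2}; Z {1,2,4}->{2,4}
Constraint 3 (X + V = W) on D(X)={2,3,7} D(V)={3,6} D(W)={1,2}: X {2,3,7}->{}; V {3,6}->{}; W {1,2}->{}
So after all 3 constraints: D(W) = {}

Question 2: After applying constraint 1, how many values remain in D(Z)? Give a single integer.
Constraint 1 (W + Z = V) on D(W)={1,2,4,6,7} D(Z)={1,2,4,6} D(V)={1,3,6}: W {1,2,4,6,7}->{1,2,4}; Z {1,2,4,6}->{1,2,4}; V {1,3,6}->{3,6}
So after constraint 1: D(Z)={1,2,4}, size = 3

Answer: 3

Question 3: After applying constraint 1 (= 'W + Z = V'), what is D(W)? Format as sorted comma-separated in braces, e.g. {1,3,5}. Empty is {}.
Answer: {1,2,4}

Derivation:
Constraint 1 (W + Z = V) on D(W)={1,2,4,6,7} D(Z)={1,2,4,6} D(V)={1,3,6}: W {1,2,4,6,7}->{1,2,4}; Z {1,2,4,6}->{1,2,4}; V {1,3,6}->{3,6}
So after constraint 1: D(W) = {1,2,4}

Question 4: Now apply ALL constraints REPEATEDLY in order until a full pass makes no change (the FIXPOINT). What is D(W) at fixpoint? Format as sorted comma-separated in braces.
pass 0 (initial): D(W)={1,2,4,6,7}
pass 1: V {1,3,6}->{}; W {1,2,4,6,7}->{}; X {2,3,7}->{}; Z {1,2,4,6}->{2,4}
pass 2: Z {2,4}->{}
pass 3: no change
Fixpoint after 3 passes: D(W) = {}

Answer: {}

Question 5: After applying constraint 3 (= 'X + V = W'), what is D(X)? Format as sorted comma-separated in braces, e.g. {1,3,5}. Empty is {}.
Constraint 1 (W + Z = V) on D(W)={1,2,4,6,7} D(Z)={1,2,4,6} D(V)={1,3,6}: W {1,2,4,6,7}->{1,2,4}; Z {1,2,4,6}->{1,2,4}; V {1,3,6}->{3,6}
Constraint 2 (W < Z) on D(W)={1,2,4} D(Z)={1,2,4}: W {1,2,4}->{1,2}; Z {1,2,4}->{2,4}
Constraint 3 (X + V = W) on D(X)={2,3,7} D(V)={3,6} D(W)={1,2}: X {2,3,7}->{}; V {3,6}->{}; W {1,2}->{}
So after constraint 3: D(X) = {}

Answer: {}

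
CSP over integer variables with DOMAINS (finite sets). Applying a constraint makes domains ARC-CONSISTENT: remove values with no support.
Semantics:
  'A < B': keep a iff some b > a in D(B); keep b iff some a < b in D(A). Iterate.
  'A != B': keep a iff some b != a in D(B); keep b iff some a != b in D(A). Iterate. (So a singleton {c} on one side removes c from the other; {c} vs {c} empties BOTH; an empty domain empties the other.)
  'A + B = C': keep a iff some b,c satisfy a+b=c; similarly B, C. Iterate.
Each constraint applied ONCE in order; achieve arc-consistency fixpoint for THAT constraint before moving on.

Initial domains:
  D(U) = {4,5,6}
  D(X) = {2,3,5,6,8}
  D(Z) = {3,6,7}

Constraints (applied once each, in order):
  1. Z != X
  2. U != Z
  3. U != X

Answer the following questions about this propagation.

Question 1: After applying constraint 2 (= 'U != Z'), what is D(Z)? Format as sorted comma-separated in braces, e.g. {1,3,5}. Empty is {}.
Constraint 1 (Z != X) on D(Z)={3,6,7} D(X)={2,3,5,6,8}: no change
Constraint 2 (U != Z) on D(U)={4,5,6} D(Z)={3,6,7}: no change
So after constraint 2: D(Z) = {3,6,7}

Answer: {3,6,7}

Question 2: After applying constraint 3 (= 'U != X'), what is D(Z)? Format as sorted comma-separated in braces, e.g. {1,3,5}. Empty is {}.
Constraint 1 (Z != X) on D(Z)={3,6,7} D(X)={2,3,5,6,8}: no change
Constraint 2 (U != Z) on D(U)={4,5,6} D(Z)={3,6,7}: no change
Constraint 3 (U != X) on D(U)={4,5,6} D(X)={2,3,5,6,8}: no change
So after constraint 3: D(Z) = {3,6,7}

Answer: {3,6,7}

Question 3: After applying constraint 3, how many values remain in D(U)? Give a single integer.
Answer: 3

Derivation:
Constraint 1 (Z != X) on D(Z)={3,6,7} D(X)={2,3,5,6,8}: no change
Constraint 2 (U != Z) on D(U)={4,5,6} D(Z)={3,6,7}: no change
Constraint 3 (U != X) on D(U)={4,5,6} D(X)={2,3,5,6,8}: no change
So after constraint 3: D(U)={4,5,6}, size = 3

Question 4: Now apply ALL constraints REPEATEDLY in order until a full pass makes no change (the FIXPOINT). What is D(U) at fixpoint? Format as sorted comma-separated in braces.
pass 0 (initial): D(U)={4,5,6}
pass 1: no change
Fixpoint after 1 passes: D(U) = {4,5,6}

Answer: {4,5,6}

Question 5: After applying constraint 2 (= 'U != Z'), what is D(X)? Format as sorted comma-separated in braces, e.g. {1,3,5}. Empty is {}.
Answer: {2,3,5,6,8}

Derivation:
Constraint 1 (Z != X) on D(Z)={3,6,7} D(X)={2,3,5,6,8}: no change
Constraint 2 (U != Z) on D(U)={4,5,6} D(Z)={3,6,7}: no change
So after constraint 2: D(X) = {2,3,5,6,8}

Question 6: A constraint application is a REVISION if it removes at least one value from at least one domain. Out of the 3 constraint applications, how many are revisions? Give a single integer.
Answer: 0

Derivation:
Constraint 1 (Z != X) on D(Z)={3,6,7} D(X)={2,3,5,6,8}: no change => not a revision
Constraint 2 (U != Z) on D(U)={4,5,6} D(Z)={3,6,7}: no change => not a revision
Constraint 3 (U != X) on D(U)={4,5,6} D(X)={2,3,5,6,8}: no change => not a revision
Total revisions = 0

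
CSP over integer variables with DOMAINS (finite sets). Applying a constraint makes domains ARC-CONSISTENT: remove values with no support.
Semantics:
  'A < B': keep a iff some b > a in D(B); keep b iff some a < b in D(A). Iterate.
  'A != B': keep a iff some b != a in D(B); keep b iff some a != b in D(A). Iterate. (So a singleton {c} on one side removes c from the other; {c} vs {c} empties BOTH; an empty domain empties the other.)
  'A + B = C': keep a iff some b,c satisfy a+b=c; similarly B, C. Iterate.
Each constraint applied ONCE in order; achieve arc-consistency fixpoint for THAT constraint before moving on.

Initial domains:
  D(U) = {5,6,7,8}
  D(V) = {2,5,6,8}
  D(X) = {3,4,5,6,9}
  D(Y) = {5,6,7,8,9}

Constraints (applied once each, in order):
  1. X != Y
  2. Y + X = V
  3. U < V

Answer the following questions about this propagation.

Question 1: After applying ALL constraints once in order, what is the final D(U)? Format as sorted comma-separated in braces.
Answer: {5,6,7}

Derivation:
Constraint 1 (X != Y) on D(X)={3,4,5,6,9} D(Y)={5,6,7,8,9}: no change
Constraint 2 (Y + X = V) on D(Y)={5,6,7,8,9} D(X)={3,4,5,6,9} D(V)={2,5,6,8}: Y {5,6,7,8,9}->{5}; X {3,4,5,6,9}->{3}; V {2,5,6,8}->{8}
Constraint 3 (U < V) on D(U)={5,6,7,8} D(V)={8}: U {5,6,7,8}->{5,6,7}
So after all 3 constraints: D(U) = {5,6,7}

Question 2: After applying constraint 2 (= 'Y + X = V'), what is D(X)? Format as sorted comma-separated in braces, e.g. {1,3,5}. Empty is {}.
Constraint 1 (X != Y) on D(X)={3,4,5,6,9} D(Y)={5,6,7,8,9}: no change
Constraint 2 (Y + X = V) on D(Y)={5,6,7,8,9} D(X)={3,4,5,6,9} D(V)={2,5,6,8}: Y {5,6,7,8,9}->{5}; X {3,4,5,6,9}->{3}; V {2,5,6,8}->{8}
So after constraint 2: D(X) = {3}

Answer: {3}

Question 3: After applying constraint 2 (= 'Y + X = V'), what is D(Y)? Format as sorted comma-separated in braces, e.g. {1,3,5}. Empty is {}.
Constraint 1 (X != Y) on D(X)={3,4,5,6,9} D(Y)={5,6,7,8,9}: no change
Constraint 2 (Y + X = V) on D(Y)={5,6,7,8,9} D(X)={3,4,5,6,9} D(V)={2,5,6,8}: Y {5,6,7,8,9}->{5}; X {3,4,5,6,9}->{3}; V {2,5,6,8}->{8}
So after constraint 2: D(Y) = {5}

Answer: {5}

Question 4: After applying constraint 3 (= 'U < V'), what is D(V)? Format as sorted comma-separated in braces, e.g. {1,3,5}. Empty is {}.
Constraint 1 (X != Y) on D(X)={3,4,5,6,9} D(Y)={5,6,7,8,9}: no change
Constraint 2 (Y + X = V) on D(Y)={5,6,7,8,9} D(X)={3,4,5,6,9} D(V)={2,5,6,8}: Y {5,6,7,8,9}->{5}; X {3,4,5,6,9}->{3}; V {2,5,6,8}->{8}
Constraint 3 (U < V) on D(U)={5,6,7,8} D(V)={8}: U {5,6,7,8}->{5,6,7}
So after constraint 3: D(V) = {8}

Answer: {8}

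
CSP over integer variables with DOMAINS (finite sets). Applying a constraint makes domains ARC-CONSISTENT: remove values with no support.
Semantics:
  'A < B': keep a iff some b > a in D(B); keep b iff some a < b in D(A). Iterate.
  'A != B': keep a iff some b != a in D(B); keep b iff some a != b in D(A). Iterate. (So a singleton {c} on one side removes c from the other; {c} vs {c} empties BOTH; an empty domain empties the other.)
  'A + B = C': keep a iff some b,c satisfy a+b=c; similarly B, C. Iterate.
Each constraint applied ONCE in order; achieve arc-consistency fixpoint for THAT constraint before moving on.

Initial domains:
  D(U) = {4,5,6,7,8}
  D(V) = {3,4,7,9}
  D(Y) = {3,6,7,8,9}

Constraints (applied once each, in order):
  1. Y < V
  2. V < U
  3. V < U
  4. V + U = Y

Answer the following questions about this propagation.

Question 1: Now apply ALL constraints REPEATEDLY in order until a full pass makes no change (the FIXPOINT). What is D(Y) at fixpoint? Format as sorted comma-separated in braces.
pass 0 (initial): D(Y)={3,6,7,8,9}
pass 1: U {4,5,6,7,8}->{}; V {3,4,7,9}->{}; Y {3,6,7,8,9}->{}
pass 2: no change
Fixpoint after 2 passes: D(Y) = {}

Answer: {}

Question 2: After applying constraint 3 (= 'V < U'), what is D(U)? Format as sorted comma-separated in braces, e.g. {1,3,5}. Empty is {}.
Answer: {5,6,7,8}

Derivation:
Constraint 1 (Y < V) on D(Y)={3,6,7,8,9} D(V)={3,4,7,9}: Y {3,6,7,8,9}->{3,6,7,8}; V {3,4,7,9}->{4,7,9}
Constraint 2 (V < U) on D(V)={4,7,9} D(U)={4,5,6,7,8}: V {4,7,9}->{4,7}; U {4,5,6,7,8}->{5,6,7,8}
Constraint 3 (V < U) on D(V)={4,7} D(U)={5,6,7,8}: no change
So after constraint 3: D(U) = {5,6,7,8}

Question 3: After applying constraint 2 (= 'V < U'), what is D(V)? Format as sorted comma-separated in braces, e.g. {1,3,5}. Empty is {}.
Constraint 1 (Y < V) on D(Y)={3,6,7,8,9} D(V)={3,4,7,9}: Y {3,6,7,8,9}->{3,6,7,8}; V {3,4,7,9}->{4,7,9}
Constraint 2 (V < U) on D(V)={4,7,9} D(U)={4,5,6,7,8}: V {4,7,9}->{4,7}; U {4,5,6,7,8}->{5,6,7,8}
So after constraint 2: D(V) = {4,7}

Answer: {4,7}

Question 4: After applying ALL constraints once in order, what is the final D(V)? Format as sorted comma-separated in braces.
Constraint 1 (Y < V) on D(Y)={3,6,7,8,9} D(V)={3,4,7,9}: Y {3,6,7,8,9}->{3,6,7,8}; V {3,4,7,9}->{4,7,9}
Constraint 2 (V < U) on D(V)={4,7,9} D(U)={4,5,6,7,8}: V {4,7,9}->{4,7}; U {4,5,6,7,8}->{5,6,7,8}
Constraint 3 (V < U) on D(V)={4,7} D(U)={5,6,7,8}: no change
Constraint 4 (V + U = Y) on D(V)={4,7} D(U)={5,6,7,8} D(Y)={3,6,7,8}: V {4,7}->{}; U {5,6,7,8}->{}; Y {3,6,7,8}->{}
So after all 4 constraints: D(V) = {}

Answer: {}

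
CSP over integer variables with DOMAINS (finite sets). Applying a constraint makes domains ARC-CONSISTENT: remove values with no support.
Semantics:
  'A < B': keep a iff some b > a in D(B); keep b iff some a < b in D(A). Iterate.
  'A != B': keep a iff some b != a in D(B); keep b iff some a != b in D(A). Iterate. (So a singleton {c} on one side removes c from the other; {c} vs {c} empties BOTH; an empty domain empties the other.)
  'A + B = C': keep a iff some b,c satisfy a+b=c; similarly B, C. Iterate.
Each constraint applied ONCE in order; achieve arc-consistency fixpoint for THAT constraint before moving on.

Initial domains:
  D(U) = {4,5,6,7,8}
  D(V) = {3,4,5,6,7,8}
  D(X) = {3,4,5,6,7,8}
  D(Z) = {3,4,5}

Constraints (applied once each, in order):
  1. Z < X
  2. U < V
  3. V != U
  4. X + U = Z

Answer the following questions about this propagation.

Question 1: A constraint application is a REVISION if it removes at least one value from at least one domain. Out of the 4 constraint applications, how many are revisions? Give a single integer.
Answer: 3

Derivation:
Constraint 1 (Z < X) on D(Z)={3,4,5} D(X)={3,4,5,6,7,8}: X {3,4,5,6,7,8}->{4,5,6,7,8} => REVISION
Constraint 2 (U < V) on D(U)={4,5,6,7,8} D(V)={3,4,5,6,7,8}: U {4,5,6,7,8}->{4,5,6,7}; V {3,4,5,6,7,8}->{5,6,7,8} => REVISION
Constraint 3 (V != U) on D(V)={5,6,7,8} D(U)={4,5,6,7}: no change => not a revision
Constraint 4 (X + U = Z) on D(X)={4,5,6,7,8} D(U)={4,5,6,7} D(Z)={3,4,5}: X {4,5,6,7,8}->{}; U {4,5,6,7}->{}; Z {3,4,5}->{} => REVISION
Total revisions = 3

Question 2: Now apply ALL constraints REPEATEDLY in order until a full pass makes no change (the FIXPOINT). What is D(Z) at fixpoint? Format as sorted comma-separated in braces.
Answer: {}

Derivation:
pass 0 (initial): D(Z)={3,4,5}
pass 1: U {4,5,6,7,8}->{}; V {3,4,5,6,7,8}->{5,6,7,8}; X {3,4,5,6,7,8}->{}; Z {3,4,5}->{}
pass 2: V {5,6,7,8}->{}
pass 3: no change
Fixpoint after 3 passes: D(Z) = {}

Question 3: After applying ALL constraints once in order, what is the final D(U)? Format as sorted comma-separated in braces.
Answer: {}

Derivation:
Constraint 1 (Z < X) on D(Z)={3,4,5} D(X)={3,4,5,6,7,8}: X {3,4,5,6,7,8}->{4,5,6,7,8}
Constraint 2 (U < V) on D(U)={4,5,6,7,8} D(V)={3,4,5,6,7,8}: U {4,5,6,7,8}->{4,5,6,7}; V {3,4,5,6,7,8}->{5,6,7,8}
Constraint 3 (V != U) on D(V)={5,6,7,8} D(U)={4,5,6,7}: no change
Constraint 4 (X + U = Z) on D(X)={4,5,6,7,8} D(U)={4,5,6,7} D(Z)={3,4,5}: X {4,5,6,7,8}->{}; U {4,5,6,7}->{}; Z {3,4,5}->{}
So after all 4 constraints: D(U) = {}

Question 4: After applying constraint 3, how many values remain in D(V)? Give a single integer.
Constraint 1 (Z < X) on D(Z)={3,4,5} D(X)={3,4,5,6,7,8}: X {3,4,5,6,7,8}->{4,5,6,7,8}
Constraint 2 (U < V) on D(U)={4,5,6,7,8} D(V)={3,4,5,6,7,8}: U {4,5,6,7,8}->{4,5,6,7}; V {3,4,5,6,7,8}->{5,6,7,8}
Constraint 3 (V != U) on D(V)={5,6,7,8} D(U)={4,5,6,7}: no change
So after constraint 3: D(V)={5,6,7,8}, size = 4

Answer: 4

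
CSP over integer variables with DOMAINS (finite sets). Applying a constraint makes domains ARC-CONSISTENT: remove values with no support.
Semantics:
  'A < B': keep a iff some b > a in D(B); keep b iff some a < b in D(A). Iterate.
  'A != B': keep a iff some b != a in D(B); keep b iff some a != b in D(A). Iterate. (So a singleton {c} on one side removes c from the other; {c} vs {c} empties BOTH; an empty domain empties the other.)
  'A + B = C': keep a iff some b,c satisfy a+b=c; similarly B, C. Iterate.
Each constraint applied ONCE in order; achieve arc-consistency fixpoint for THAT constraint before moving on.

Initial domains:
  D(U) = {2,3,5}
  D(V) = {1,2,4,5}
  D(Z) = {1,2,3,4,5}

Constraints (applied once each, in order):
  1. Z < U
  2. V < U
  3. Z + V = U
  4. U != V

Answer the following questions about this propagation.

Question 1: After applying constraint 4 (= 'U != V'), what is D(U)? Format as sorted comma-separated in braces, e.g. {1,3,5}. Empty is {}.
Answer: {2,3,5}

Derivation:
Constraint 1 (Z < U) on D(Z)={1,2,3,4,5} D(U)={2,3,5}: Z {1,2,3,4,5}->{1,2,3,4}
Constraint 2 (V < U) on D(V)={1,2,4,5} D(U)={2,3,5}: V {1,2,4,5}->{1,2,4}
Constraint 3 (Z + V = U) on D(Z)={1,2,3,4} D(V)={1,2,4} D(U)={2,3,5}: no change
Constraint 4 (U != V) on D(U)={2,3,5} D(V)={1,2,4}: no change
So after constraint 4: D(U) = {2,3,5}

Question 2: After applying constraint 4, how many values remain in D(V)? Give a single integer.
Answer: 3

Derivation:
Constraint 1 (Z < U) on D(Z)={1,2,3,4,5} D(U)={2,3,5}: Z {1,2,3,4,5}->{1,2,3,4}
Constraint 2 (V < U) on D(V)={1,2,4,5} D(U)={2,3,5}: V {1,2,4,5}->{1,2,4}
Constraint 3 (Z + V = U) on D(Z)={1,2,3,4} D(V)={1,2,4} D(U)={2,3,5}: no change
Constraint 4 (U != V) on D(U)={2,3,5} D(V)={1,2,4}: no change
So after constraint 4: D(V)={1,2,4}, size = 3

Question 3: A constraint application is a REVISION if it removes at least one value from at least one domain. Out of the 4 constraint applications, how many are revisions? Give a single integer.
Answer: 2

Derivation:
Constraint 1 (Z < U) on D(Z)={1,2,3,4,5} D(U)={2,3,5}: Z {1,2,3,4,5}->{1,2,3,4} => REVISION
Constraint 2 (V < U) on D(V)={1,2,4,5} D(U)={2,3,5}: V {1,2,4,5}->{1,2,4} => REVISION
Constraint 3 (Z + V = U) on D(Z)={1,2,3,4} D(V)={1,2,4} D(U)={2,3,5}: no change => not a revision
Constraint 4 (U != V) on D(U)={2,3,5} D(V)={1,2,4}: no change => not a revision
Total revisions = 2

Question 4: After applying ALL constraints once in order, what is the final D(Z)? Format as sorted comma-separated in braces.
Answer: {1,2,3,4}

Derivation:
Constraint 1 (Z < U) on D(Z)={1,2,3,4,5} D(U)={2,3,5}: Z {1,2,3,4,5}->{1,2,3,4}
Constraint 2 (V < U) on D(V)={1,2,4,5} D(U)={2,3,5}: V {1,2,4,5}->{1,2,4}
Constraint 3 (Z + V = U) on D(Z)={1,2,3,4} D(V)={1,2,4} D(U)={2,3,5}: no change
Constraint 4 (U != V) on D(U)={2,3,5} D(V)={1,2,4}: no change
So after all 4 constraints: D(Z) = {1,2,3,4}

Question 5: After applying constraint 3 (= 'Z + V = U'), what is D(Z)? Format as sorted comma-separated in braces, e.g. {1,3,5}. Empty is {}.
Constraint 1 (Z < U) on D(Z)={1,2,3,4,5} D(U)={2,3,5}: Z {1,2,3,4,5}->{1,2,3,4}
Constraint 2 (V < U) on D(V)={1,2,4,5} D(U)={2,3,5}: V {1,2,4,5}->{1,2,4}
Constraint 3 (Z + V = U) on D(Z)={1,2,3,4} D(V)={1,2,4} D(U)={2,3,5}: no change
So after constraint 3: D(Z) = {1,2,3,4}

Answer: {1,2,3,4}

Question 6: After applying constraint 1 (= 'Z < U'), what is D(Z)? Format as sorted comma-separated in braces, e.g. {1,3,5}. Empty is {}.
Answer: {1,2,3,4}

Derivation:
Constraint 1 (Z < U) on D(Z)={1,2,3,4,5} D(U)={2,3,5}: Z {1,2,3,4,5}->{1,2,3,4}
So after constraint 1: D(Z) = {1,2,3,4}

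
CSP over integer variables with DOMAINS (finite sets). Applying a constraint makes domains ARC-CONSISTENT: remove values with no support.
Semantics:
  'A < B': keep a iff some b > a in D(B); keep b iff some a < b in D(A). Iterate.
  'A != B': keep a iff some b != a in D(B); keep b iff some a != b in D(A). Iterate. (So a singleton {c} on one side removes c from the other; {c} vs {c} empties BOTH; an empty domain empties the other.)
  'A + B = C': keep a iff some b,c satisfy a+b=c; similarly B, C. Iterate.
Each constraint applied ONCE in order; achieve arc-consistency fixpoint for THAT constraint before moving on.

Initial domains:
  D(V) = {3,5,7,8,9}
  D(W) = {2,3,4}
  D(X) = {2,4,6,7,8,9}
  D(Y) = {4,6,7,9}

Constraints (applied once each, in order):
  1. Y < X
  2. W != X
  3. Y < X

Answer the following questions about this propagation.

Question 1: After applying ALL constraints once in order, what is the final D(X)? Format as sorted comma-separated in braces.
Constraint 1 (Y < X) on D(Y)={4,6,7,9} D(X)={2,4,6,7,8,9}: Y {4,6,7,9}->{4,6,7}; X {2,4,6,7,8,9}->{6,7,8,9}
Constraint 2 (W != X) on D(W)={2,3,4} D(X)={6,7,8,9}: no change
Constraint 3 (Y < X) on D(Y)={4,6,7} D(X)={6,7,8,9}: no change
So after all 3 constraints: D(X) = {6,7,8,9}

Answer: {6,7,8,9}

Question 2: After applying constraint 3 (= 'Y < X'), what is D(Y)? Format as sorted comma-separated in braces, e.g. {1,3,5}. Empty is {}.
Constraint 1 (Y < X) on D(Y)={4,6,7,9} D(X)={2,4,6,7,8,9}: Y {4,6,7,9}->{4,6,7}; X {2,4,6,7,8,9}->{6,7,8,9}
Constraint 2 (W != X) on D(W)={2,3,4} D(X)={6,7,8,9}: no change
Constraint 3 (Y < X) on D(Y)={4,6,7} D(X)={6,7,8,9}: no change
So after constraint 3: D(Y) = {4,6,7}

Answer: {4,6,7}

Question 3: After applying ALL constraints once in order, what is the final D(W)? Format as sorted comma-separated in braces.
Answer: {2,3,4}

Derivation:
Constraint 1 (Y < X) on D(Y)={4,6,7,9} D(X)={2,4,6,7,8,9}: Y {4,6,7,9}->{4,6,7}; X {2,4,6,7,8,9}->{6,7,8,9}
Constraint 2 (W != X) on D(W)={2,3,4} D(X)={6,7,8,9}: no change
Constraint 3 (Y < X) on D(Y)={4,6,7} D(X)={6,7,8,9}: no change
So after all 3 constraints: D(W) = {2,3,4}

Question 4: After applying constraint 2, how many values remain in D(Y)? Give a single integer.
Answer: 3

Derivation:
Constraint 1 (Y < X) on D(Y)={4,6,7,9} D(X)={2,4,6,7,8,9}: Y {4,6,7,9}->{4,6,7}; X {2,4,6,7,8,9}->{6,7,8,9}
Constraint 2 (W != X) on D(W)={2,3,4} D(X)={6,7,8,9}: no change
So after constraint 2: D(Y)={4,6,7}, size = 3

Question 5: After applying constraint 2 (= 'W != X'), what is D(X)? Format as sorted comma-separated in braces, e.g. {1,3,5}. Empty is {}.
Constraint 1 (Y < X) on D(Y)={4,6,7,9} D(X)={2,4,6,7,8,9}: Y {4,6,7,9}->{4,6,7}; X {2,4,6,7,8,9}->{6,7,8,9}
Constraint 2 (W != X) on D(W)={2,3,4} D(X)={6,7,8,9}: no change
So after constraint 2: D(X) = {6,7,8,9}

Answer: {6,7,8,9}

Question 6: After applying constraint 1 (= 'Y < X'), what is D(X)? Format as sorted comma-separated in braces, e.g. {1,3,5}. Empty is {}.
Answer: {6,7,8,9}

Derivation:
Constraint 1 (Y < X) on D(Y)={4,6,7,9} D(X)={2,4,6,7,8,9}: Y {4,6,7,9}->{4,6,7}; X {2,4,6,7,8,9}->{6,7,8,9}
So after constraint 1: D(X) = {6,7,8,9}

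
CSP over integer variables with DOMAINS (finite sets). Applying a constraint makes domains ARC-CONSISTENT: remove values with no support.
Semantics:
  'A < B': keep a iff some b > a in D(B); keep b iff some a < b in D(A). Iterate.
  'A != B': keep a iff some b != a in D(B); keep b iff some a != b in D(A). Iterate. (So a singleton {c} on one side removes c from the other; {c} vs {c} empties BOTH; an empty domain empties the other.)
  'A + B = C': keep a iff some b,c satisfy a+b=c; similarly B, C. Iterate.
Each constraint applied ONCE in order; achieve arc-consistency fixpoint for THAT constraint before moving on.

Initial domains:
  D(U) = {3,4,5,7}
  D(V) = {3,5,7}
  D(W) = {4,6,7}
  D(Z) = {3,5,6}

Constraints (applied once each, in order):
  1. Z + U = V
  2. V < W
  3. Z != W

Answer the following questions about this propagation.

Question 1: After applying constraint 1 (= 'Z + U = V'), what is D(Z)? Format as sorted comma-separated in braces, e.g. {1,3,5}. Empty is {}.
Constraint 1 (Z + U = V) on D(Z)={3,5,6} D(U)={3,4,5,7} D(V)={3,5,7}: Z {3,5,6}->{3}; U {3,4,5,7}->{4}; V {3,5,7}->{7}
So after constraint 1: D(Z) = {3}

Answer: {3}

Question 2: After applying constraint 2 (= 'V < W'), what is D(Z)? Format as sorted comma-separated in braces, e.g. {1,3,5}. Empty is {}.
Constraint 1 (Z + U = V) on D(Z)={3,5,6} D(U)={3,4,5,7} D(V)={3,5,7}: Z {3,5,6}->{3}; U {3,4,5,7}->{4}; V {3,5,7}->{7}
Constraint 2 (V < W) on D(V)={7} D(W)={4,6,7}: V {7}->{}; W {4,6,7}->{}
So after constraint 2: D(Z) = {3}

Answer: {3}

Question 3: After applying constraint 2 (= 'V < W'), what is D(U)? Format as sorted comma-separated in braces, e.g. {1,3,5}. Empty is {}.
Answer: {4}

Derivation:
Constraint 1 (Z + U = V) on D(Z)={3,5,6} D(U)={3,4,5,7} D(V)={3,5,7}: Z {3,5,6}->{3}; U {3,4,5,7}->{4}; V {3,5,7}->{7}
Constraint 2 (V < W) on D(V)={7} D(W)={4,6,7}: V {7}->{}; W {4,6,7}->{}
So after constraint 2: D(U) = {4}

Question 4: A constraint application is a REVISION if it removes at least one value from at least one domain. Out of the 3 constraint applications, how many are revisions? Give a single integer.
Constraint 1 (Z + U = V) on D(Z)={3,5,6} D(U)={3,4,5,7} D(V)={3,5,7}: Z {3,5,6}->{3}; U {3,4,5,7}->{4}; V {3,5,7}->{7} => REVISION
Constraint 2 (V < W) on D(V)={7} D(W)={4,6,7}: V {7}->{}; W {4,6,7}->{} => REVISION
Constraint 3 (Z != W) on D(Z)={3} D(W)={}: Z {3}->{} => REVISION
Total revisions = 3

Answer: 3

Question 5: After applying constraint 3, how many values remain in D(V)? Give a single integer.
Constraint 1 (Z + U = V) on D(Z)={3,5,6} D(U)={3,4,5,7} D(V)={3,5,7}: Z {3,5,6}->{3}; U {3,4,5,7}->{4}; V {3,5,7}->{7}
Constraint 2 (V < W) on D(V)={7} D(W)={4,6,7}: V {7}->{}; W {4,6,7}->{}
Constraint 3 (Z != W) on D(Z)={3} D(W)={}: Z {3}->{}
So after constraint 3: D(V)={}, size = 0

Answer: 0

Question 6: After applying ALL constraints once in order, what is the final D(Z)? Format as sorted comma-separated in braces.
Answer: {}

Derivation:
Constraint 1 (Z + U = V) on D(Z)={3,5,6} D(U)={3,4,5,7} D(V)={3,5,7}: Z {3,5,6}->{3}; U {3,4,5,7}->{4}; V {3,5,7}->{7}
Constraint 2 (V < W) on D(V)={7} D(W)={4,6,7}: V {7}->{}; W {4,6,7}->{}
Constraint 3 (Z != W) on D(Z)={3} D(W)={}: Z {3}->{}
So after all 3 constraints: D(Z) = {}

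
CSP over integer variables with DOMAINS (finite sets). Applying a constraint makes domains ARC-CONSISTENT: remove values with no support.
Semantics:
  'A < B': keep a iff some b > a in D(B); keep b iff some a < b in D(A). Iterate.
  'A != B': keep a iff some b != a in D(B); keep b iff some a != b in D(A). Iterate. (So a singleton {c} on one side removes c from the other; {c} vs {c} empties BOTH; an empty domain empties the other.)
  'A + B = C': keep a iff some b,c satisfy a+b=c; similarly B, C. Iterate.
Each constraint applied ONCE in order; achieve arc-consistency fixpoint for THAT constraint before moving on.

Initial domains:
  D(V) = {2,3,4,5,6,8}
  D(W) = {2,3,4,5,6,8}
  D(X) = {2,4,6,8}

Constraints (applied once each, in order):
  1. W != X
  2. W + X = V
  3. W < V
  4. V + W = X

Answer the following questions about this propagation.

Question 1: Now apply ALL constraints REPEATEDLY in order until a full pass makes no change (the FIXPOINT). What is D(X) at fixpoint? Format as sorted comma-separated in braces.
pass 0 (initial): D(X)={2,4,6,8}
pass 1: V {2,3,4,5,6,8}->{4}; W {2,3,4,5,6,8}->{2}; X {2,4,6,8}->{6}
pass 2: V {4}->{}; W {2}->{}; X {6}->{}
pass 3: no change
Fixpoint after 3 passes: D(X) = {}

Answer: {}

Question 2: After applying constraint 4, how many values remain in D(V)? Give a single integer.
Constraint 1 (W != X) on D(W)={2,3,4,5,6,8} D(X)={2,4,6,8}: no change
Constraint 2 (W + X = V) on D(W)={2,3,4,5,6,8} D(X)={2,4,6,8} D(V)={2,3,4,5,6,8}: W {2,3,4,5,6,8}->{2,3,4,6}; X {2,4,6,8}->{2,4,6}; V {2,3,4,5,6,8}->{4,5,6,8}
Constraint 3 (W < V) on D(W)={2,3,4,6} D(V)={4,5,6,8}: no change
Constraint 4 (V + W = X) on D(V)={4,5,6,8} D(W)={2,3,4,6} D(X)={2,4,6}: V {4,5,6,8}->{4}; W {2,3,4,6}->{2}; X {2,4,6}->{6}
So after constraint 4: D(V)={4}, size = 1

Answer: 1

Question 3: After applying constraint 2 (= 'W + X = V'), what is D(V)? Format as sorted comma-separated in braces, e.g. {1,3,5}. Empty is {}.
Constraint 1 (W != X) on D(W)={2,3,4,5,6,8} D(X)={2,4,6,8}: no change
Constraint 2 (W + X = V) on D(W)={2,3,4,5,6,8} D(X)={2,4,6,8} D(V)={2,3,4,5,6,8}: W {2,3,4,5,6,8}->{2,3,4,6}; X {2,4,6,8}->{2,4,6}; V {2,3,4,5,6,8}->{4,5,6,8}
So after constraint 2: D(V) = {4,5,6,8}

Answer: {4,5,6,8}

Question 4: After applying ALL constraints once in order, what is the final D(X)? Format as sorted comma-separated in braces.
Answer: {6}

Derivation:
Constraint 1 (W != X) on D(W)={2,3,4,5,6,8} D(X)={2,4,6,8}: no change
Constraint 2 (W + X = V) on D(W)={2,3,4,5,6,8} D(X)={2,4,6,8} D(V)={2,3,4,5,6,8}: W {2,3,4,5,6,8}->{2,3,4,6}; X {2,4,6,8}->{2,4,6}; V {2,3,4,5,6,8}->{4,5,6,8}
Constraint 3 (W < V) on D(W)={2,3,4,6} D(V)={4,5,6,8}: no change
Constraint 4 (V + W = X) on D(V)={4,5,6,8} D(W)={2,3,4,6} D(X)={2,4,6}: V {4,5,6,8}->{4}; W {2,3,4,6}->{2}; X {2,4,6}->{6}
So after all 4 constraints: D(X) = {6}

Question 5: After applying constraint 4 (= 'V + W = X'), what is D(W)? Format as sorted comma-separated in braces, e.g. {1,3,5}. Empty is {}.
Constraint 1 (W != X) on D(W)={2,3,4,5,6,8} D(X)={2,4,6,8}: no change
Constraint 2 (W + X = V) on D(W)={2,3,4,5,6,8} D(X)={2,4,6,8} D(V)={2,3,4,5,6,8}: W {2,3,4,5,6,8}->{2,3,4,6}; X {2,4,6,8}->{2,4,6}; V {2,3,4,5,6,8}->{4,5,6,8}
Constraint 3 (W < V) on D(W)={2,3,4,6} D(V)={4,5,6,8}: no change
Constraint 4 (V + W = X) on D(V)={4,5,6,8} D(W)={2,3,4,6} D(X)={2,4,6}: V {4,5,6,8}->{4}; W {2,3,4,6}->{2}; X {2,4,6}->{6}
So after constraint 4: D(W) = {2}

Answer: {2}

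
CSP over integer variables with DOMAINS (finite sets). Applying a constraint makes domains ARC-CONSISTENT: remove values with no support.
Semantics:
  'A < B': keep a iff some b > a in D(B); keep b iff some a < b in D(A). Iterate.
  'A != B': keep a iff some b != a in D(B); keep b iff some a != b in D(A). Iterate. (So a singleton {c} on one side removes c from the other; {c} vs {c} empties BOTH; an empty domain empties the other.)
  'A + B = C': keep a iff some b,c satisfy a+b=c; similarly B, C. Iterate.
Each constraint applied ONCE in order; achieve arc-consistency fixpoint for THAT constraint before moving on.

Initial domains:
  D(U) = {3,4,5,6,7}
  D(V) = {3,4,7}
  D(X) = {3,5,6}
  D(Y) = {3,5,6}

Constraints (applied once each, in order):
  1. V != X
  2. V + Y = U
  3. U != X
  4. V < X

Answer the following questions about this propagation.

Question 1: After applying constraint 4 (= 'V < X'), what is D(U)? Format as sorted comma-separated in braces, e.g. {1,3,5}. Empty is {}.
Answer: {6,7}

Derivation:
Constraint 1 (V != X) on D(V)={3,4,7} D(X)={3,5,6}: no change
Constraint 2 (V + Y = U) on D(V)={3,4,7} D(Y)={3,5,6} D(U)={3,4,5,6,7}: V {3,4,7}->{3,4}; Y {3,5,6}->{3}; U {3,4,5,6,7}->{6,7}
Constraint 3 (U != X) on D(U)={6,7} D(X)={3,5,6}: no change
Constraint 4 (V < X) on D(V)={3,4} D(X)={3,5,6}: X {3,5,6}->{5,6}
So after constraint 4: D(U) = {6,7}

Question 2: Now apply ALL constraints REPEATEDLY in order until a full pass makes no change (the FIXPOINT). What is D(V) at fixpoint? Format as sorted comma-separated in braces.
pass 0 (initial): D(V)={3,4,7}
pass 1: U {3,4,5,6,7}->{6,7}; V {3,4,7}->{3,4}; X {3,5,6}->{5,6}; Y {3,5,6}->{3}
pass 2: no change
Fixpoint after 2 passes: D(V) = {3,4}

Answer: {3,4}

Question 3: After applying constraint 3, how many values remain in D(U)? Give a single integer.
Answer: 2

Derivation:
Constraint 1 (V != X) on D(V)={3,4,7} D(X)={3,5,6}: no change
Constraint 2 (V + Y = U) on D(V)={3,4,7} D(Y)={3,5,6} D(U)={3,4,5,6,7}: V {3,4,7}->{3,4}; Y {3,5,6}->{3}; U {3,4,5,6,7}->{6,7}
Constraint 3 (U != X) on D(U)={6,7} D(X)={3,5,6}: no change
So after constraint 3: D(U)={6,7}, size = 2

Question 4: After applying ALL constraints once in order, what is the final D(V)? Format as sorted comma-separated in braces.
Constraint 1 (V != X) on D(V)={3,4,7} D(X)={3,5,6}: no change
Constraint 2 (V + Y = U) on D(V)={3,4,7} D(Y)={3,5,6} D(U)={3,4,5,6,7}: V {3,4,7}->{3,4}; Y {3,5,6}->{3}; U {3,4,5,6,7}->{6,7}
Constraint 3 (U != X) on D(U)={6,7} D(X)={3,5,6}: no change
Constraint 4 (V < X) on D(V)={3,4} D(X)={3,5,6}: X {3,5,6}->{5,6}
So after all 4 constraints: D(V) = {3,4}

Answer: {3,4}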